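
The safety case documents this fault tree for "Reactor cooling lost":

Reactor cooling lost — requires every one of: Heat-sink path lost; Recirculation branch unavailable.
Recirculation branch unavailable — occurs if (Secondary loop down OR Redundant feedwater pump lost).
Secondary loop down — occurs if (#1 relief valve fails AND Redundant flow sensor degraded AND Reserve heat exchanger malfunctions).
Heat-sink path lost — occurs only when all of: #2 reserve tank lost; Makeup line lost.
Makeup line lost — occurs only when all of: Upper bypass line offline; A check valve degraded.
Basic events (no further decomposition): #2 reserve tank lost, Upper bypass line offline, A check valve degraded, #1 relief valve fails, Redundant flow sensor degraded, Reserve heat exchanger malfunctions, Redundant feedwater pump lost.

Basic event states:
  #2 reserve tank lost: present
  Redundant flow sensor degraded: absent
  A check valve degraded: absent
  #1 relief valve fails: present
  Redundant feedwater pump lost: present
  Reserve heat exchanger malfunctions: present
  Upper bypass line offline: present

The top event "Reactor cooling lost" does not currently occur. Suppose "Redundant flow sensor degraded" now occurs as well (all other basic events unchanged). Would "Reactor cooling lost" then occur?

Counterfactual: set "Redundant flow sensor degraded" to occurred.
Makeup line lost [AND]: Upper bypass line offline=occurs, A check valve degraded=not → not all inputs occur → does not occur.
Heat-sink path lost [AND]: #2 reserve tank lost=occurs, Makeup line lost=not → not all inputs occur → does not occur.
Secondary loop down [AND]: #1 relief valve fails=occurs, Redundant flow sensor degraded=occurs, Reserve heat exchanger malfunctions=occurs → all inputs occur → occurs.
Recirculation branch unavailable [OR]: Secondary loop down=occurs, Redundant feedwater pump lost=occurs → at least one input occurs → occurs.
Reactor cooling lost [AND]: Heat-sink path lost=not, Recirculation branch unavailable=occurs → not all inputs occur → does not occur.

No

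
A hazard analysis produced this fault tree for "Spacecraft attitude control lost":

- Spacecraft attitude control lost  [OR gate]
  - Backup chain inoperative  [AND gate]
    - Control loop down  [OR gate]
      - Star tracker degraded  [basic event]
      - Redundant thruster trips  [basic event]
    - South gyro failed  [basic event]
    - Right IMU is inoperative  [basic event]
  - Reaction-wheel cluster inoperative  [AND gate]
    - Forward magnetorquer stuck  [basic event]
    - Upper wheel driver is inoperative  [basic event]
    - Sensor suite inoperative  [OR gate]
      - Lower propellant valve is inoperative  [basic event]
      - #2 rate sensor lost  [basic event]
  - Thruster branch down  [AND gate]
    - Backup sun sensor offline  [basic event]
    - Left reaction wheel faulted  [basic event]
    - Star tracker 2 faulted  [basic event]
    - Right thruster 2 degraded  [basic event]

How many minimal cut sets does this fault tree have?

5

Control loop down [OR]: union of children's cut sets → 2 cut set(s).
Backup chain inoperative [AND]: one cut set from each child combined → 2 × 1 × 1 = 2 cut set(s).
Sensor suite inoperative [OR]: union of children's cut sets → 2 cut set(s).
Reaction-wheel cluster inoperative [AND]: one cut set from each child combined → 1 × 1 × 2 = 2 cut set(s).
Thruster branch down [AND]: one cut set from each child combined → 1 × 1 × 1 × 1 = 1 cut set(s).
Spacecraft attitude control lost [OR]: union of children's cut sets → 5 cut set(s).
Minimal cut sets: {Right IMU is inoperative, South gyro failed, Star tracker degraded}; {Redundant thruster trips, Right IMU is inoperative, South gyro failed}; {Forward magnetorquer stuck, Lower propellant valve is inoperative, Upper wheel driver is inoperative}; {#2 rate sensor lost, Forward magnetorquer stuck, Upper wheel driver is inoperative}; {Backup sun sensor offline, Left reaction wheel faulted, Right thruster 2 degraded, Star tracker 2 faulted}.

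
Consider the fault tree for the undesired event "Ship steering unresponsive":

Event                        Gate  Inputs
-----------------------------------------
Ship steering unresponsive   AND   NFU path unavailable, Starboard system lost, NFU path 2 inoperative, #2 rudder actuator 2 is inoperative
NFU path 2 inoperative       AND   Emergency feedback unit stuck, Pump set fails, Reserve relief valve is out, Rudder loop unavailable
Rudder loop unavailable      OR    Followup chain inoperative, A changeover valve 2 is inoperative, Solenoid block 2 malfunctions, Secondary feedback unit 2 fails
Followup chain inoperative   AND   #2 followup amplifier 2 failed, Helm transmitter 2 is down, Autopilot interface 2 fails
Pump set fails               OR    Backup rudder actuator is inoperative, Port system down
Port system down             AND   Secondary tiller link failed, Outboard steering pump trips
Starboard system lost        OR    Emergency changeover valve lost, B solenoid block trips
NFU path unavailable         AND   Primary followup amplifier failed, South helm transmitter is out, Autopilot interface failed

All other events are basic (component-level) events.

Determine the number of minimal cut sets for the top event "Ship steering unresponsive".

NFU path unavailable [AND]: one cut set from each child combined → 1 × 1 × 1 = 1 cut set(s).
Starboard system lost [OR]: union of children's cut sets → 2 cut set(s).
Port system down [AND]: one cut set from each child combined → 1 × 1 = 1 cut set(s).
Pump set fails [OR]: union of children's cut sets → 2 cut set(s).
Followup chain inoperative [AND]: one cut set from each child combined → 1 × 1 × 1 = 1 cut set(s).
Rudder loop unavailable [OR]: union of children's cut sets → 4 cut set(s).
NFU path 2 inoperative [AND]: one cut set from each child combined → 1 × 2 × 1 × 4 = 8 cut set(s).
Ship steering unresponsive [AND]: one cut set from each child combined → 1 × 2 × 8 × 1 = 16 cut set(s).

16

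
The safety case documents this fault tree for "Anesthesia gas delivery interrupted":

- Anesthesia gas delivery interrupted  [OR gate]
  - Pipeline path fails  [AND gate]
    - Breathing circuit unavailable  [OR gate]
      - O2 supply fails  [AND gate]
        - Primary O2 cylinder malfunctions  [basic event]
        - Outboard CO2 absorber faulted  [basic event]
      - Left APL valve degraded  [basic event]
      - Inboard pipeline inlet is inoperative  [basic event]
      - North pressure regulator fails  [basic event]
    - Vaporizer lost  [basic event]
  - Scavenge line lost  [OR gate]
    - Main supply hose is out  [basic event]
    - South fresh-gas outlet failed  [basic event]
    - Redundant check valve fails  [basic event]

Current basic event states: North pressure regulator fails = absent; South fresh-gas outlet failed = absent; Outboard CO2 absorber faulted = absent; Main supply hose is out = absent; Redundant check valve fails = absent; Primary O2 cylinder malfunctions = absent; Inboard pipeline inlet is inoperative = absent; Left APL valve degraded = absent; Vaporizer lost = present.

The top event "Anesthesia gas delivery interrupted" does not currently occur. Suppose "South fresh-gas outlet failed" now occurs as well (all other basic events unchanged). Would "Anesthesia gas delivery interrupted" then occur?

Counterfactual: set "South fresh-gas outlet failed" to occurred.
O2 supply fails [AND]: Primary O2 cylinder malfunctions=not, Outboard CO2 absorber faulted=not → not all inputs occur → does not occur.
Breathing circuit unavailable [OR]: O2 supply fails=not, Left APL valve degraded=not, Inboard pipeline inlet is inoperative=not, North pressure regulator fails=not → no input occurs → does not occur.
Pipeline path fails [AND]: Breathing circuit unavailable=not, Vaporizer lost=occurs → not all inputs occur → does not occur.
Scavenge line lost [OR]: Main supply hose is out=not, South fresh-gas outlet failed=occurs, Redundant check valve fails=not → at least one input occurs → occurs.
Anesthesia gas delivery interrupted [OR]: Pipeline path fails=not, Scavenge line lost=occurs → at least one input occurs → occurs.

Yes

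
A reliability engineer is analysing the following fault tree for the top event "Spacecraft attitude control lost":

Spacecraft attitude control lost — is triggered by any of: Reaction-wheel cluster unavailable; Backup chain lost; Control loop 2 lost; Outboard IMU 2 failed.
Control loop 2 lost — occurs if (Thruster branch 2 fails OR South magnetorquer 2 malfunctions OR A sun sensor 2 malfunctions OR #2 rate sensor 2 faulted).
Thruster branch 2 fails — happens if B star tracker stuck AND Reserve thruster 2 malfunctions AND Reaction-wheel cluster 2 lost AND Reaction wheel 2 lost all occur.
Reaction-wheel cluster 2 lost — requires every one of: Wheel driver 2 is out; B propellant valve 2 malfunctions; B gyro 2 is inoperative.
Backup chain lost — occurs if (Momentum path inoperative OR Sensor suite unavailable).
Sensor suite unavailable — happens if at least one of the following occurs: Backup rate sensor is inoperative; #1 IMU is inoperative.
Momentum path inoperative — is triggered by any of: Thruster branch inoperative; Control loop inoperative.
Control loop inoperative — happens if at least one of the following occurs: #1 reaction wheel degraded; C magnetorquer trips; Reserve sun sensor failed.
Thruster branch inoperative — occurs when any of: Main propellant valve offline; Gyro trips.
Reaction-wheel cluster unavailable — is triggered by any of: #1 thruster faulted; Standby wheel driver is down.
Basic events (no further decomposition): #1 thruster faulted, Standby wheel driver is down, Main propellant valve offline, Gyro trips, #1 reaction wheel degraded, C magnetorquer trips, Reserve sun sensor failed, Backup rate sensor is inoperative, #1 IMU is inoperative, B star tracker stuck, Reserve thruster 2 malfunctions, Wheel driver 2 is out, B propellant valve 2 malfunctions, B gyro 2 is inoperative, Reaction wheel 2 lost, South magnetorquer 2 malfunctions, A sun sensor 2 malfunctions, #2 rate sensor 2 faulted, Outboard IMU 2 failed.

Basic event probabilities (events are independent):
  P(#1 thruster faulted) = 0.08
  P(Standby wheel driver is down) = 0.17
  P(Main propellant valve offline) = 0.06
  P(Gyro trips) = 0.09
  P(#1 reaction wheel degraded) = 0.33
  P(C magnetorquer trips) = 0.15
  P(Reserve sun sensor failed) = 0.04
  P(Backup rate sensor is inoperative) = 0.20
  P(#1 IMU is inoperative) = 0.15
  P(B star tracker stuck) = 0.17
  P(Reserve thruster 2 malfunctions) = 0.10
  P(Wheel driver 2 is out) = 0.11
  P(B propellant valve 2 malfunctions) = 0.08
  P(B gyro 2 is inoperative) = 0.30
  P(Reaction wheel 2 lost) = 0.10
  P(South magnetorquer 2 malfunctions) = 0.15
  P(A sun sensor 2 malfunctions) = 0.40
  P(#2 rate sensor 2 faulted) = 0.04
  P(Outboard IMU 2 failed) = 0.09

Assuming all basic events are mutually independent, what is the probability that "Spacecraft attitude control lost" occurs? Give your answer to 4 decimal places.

0.8918

P(Reaction-wheel cluster unavailable) [OR] = 1 − (1−0.08) × (1−0.17) = 0.236400
P(Thruster branch inoperative) [OR] = 1 − (1−0.06) × (1−0.09) = 0.144600
P(Control loop inoperative) [OR] = 1 − (1−0.33) × (1−0.15) × (1−0.04) = 0.453280
P(Momentum path inoperative) [OR] = 1 − (1−0.144600) × (1−0.453280) = 0.532336
P(Sensor suite unavailable) [OR] = 1 − (1−0.20) × (1−0.15) = 0.320000
P(Backup chain lost) [OR] = 1 − (1−0.532336) × (1−0.320000) = 0.681988
P(Reaction-wheel cluster 2 lost) [AND] = 0.11 × 0.08 × 0.30 = 0.002640
P(Thruster branch 2 fails) [AND] = 0.17 × 0.10 × 0.002640 × 0.10 = 0.000004
P(Control loop 2 lost) [OR] = 1 − (1−0.000004) × (1−0.15) × (1−0.40) × (1−0.04) = 0.510402
P(Spacecraft attitude control lost) [OR] = 1 − (1−0.236400) × (1−0.681988) × (1−0.510402) × (1−0.09) = 0.891809
Rounded to 4 decimal places: P(Spacecraft attitude control lost) ≈ 0.8918.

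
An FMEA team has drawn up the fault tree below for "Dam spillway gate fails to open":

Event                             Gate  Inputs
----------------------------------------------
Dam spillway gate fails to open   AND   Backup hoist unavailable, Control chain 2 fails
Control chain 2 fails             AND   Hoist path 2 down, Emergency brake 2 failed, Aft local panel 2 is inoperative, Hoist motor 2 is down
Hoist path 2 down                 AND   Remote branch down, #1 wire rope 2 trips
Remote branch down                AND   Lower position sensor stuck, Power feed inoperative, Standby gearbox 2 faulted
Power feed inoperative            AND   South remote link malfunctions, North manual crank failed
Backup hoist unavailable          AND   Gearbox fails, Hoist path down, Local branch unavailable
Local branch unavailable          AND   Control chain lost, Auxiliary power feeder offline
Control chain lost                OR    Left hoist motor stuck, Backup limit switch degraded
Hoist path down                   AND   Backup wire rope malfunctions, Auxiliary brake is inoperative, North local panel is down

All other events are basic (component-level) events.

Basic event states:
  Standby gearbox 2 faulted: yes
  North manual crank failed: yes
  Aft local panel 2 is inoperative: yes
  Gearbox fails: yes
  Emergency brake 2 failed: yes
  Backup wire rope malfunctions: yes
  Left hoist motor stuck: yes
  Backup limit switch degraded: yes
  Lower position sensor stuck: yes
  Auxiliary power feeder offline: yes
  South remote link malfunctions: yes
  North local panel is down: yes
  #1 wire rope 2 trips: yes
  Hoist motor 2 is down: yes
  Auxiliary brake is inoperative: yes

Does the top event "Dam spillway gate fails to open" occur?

Hoist path down [AND]: Backup wire rope malfunctions=occurs, Auxiliary brake is inoperative=occurs, North local panel is down=occurs → all inputs occur → occurs.
Control chain lost [OR]: Left hoist motor stuck=occurs, Backup limit switch degraded=occurs → at least one input occurs → occurs.
Local branch unavailable [AND]: Control chain lost=occurs, Auxiliary power feeder offline=occurs → all inputs occur → occurs.
Backup hoist unavailable [AND]: Gearbox fails=occurs, Hoist path down=occurs, Local branch unavailable=occurs → all inputs occur → occurs.
Power feed inoperative [AND]: South remote link malfunctions=occurs, North manual crank failed=occurs → all inputs occur → occurs.
Remote branch down [AND]: Lower position sensor stuck=occurs, Power feed inoperative=occurs, Standby gearbox 2 faulted=occurs → all inputs occur → occurs.
Hoist path 2 down [AND]: Remote branch down=occurs, #1 wire rope 2 trips=occurs → all inputs occur → occurs.
Control chain 2 fails [AND]: Hoist path 2 down=occurs, Emergency brake 2 failed=occurs, Aft local panel 2 is inoperative=occurs, Hoist motor 2 is down=occurs → all inputs occur → occurs.
Dam spillway gate fails to open [AND]: Backup hoist unavailable=occurs, Control chain 2 fails=occurs → all inputs occur → occurs.

Yes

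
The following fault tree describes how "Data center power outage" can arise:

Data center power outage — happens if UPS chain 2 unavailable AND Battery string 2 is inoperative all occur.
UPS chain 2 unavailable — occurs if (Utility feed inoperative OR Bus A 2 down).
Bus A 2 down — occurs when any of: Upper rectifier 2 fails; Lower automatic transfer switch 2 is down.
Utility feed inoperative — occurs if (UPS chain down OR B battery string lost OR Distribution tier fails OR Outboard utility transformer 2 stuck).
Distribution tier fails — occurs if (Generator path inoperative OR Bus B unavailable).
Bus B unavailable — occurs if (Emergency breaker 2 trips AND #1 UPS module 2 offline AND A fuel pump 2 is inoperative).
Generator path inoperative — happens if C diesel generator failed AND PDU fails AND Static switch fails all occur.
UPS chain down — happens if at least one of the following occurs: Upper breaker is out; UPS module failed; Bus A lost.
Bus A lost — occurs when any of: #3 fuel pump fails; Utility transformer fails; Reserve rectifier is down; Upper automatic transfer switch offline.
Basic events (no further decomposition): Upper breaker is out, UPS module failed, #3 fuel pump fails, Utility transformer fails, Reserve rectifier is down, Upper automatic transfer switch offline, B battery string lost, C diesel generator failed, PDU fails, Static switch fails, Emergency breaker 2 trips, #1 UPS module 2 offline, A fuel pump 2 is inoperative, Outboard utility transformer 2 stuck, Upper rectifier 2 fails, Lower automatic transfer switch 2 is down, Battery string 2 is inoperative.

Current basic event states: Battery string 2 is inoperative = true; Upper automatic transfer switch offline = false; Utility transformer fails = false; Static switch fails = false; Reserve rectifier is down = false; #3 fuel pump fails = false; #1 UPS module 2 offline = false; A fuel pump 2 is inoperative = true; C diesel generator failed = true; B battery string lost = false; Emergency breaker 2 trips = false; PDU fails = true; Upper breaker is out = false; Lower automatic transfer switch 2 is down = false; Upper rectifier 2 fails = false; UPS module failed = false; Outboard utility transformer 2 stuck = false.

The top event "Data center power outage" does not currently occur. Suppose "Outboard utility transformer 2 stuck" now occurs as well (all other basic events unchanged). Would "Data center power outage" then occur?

Yes

Counterfactual: set "Outboard utility transformer 2 stuck" to occurred.
Bus A lost [OR]: #3 fuel pump fails=not, Utility transformer fails=not, Reserve rectifier is down=not, Upper automatic transfer switch offline=not → no input occurs → does not occur.
UPS chain down [OR]: Upper breaker is out=not, UPS module failed=not, Bus A lost=not → no input occurs → does not occur.
Generator path inoperative [AND]: C diesel generator failed=occurs, PDU fails=occurs, Static switch fails=not → not all inputs occur → does not occur.
Bus B unavailable [AND]: Emergency breaker 2 trips=not, #1 UPS module 2 offline=not, A fuel pump 2 is inoperative=occurs → not all inputs occur → does not occur.
Distribution tier fails [OR]: Generator path inoperative=not, Bus B unavailable=not → no input occurs → does not occur.
Utility feed inoperative [OR]: UPS chain down=not, B battery string lost=not, Distribution tier fails=not, Outboard utility transformer 2 stuck=occurs → at least one input occurs → occurs.
Bus A 2 down [OR]: Upper rectifier 2 fails=not, Lower automatic transfer switch 2 is down=not → no input occurs → does not occur.
UPS chain 2 unavailable [OR]: Utility feed inoperative=occurs, Bus A 2 down=not → at least one input occurs → occurs.
Data center power outage [AND]: UPS chain 2 unavailable=occurs, Battery string 2 is inoperative=occurs → all inputs occur → occurs.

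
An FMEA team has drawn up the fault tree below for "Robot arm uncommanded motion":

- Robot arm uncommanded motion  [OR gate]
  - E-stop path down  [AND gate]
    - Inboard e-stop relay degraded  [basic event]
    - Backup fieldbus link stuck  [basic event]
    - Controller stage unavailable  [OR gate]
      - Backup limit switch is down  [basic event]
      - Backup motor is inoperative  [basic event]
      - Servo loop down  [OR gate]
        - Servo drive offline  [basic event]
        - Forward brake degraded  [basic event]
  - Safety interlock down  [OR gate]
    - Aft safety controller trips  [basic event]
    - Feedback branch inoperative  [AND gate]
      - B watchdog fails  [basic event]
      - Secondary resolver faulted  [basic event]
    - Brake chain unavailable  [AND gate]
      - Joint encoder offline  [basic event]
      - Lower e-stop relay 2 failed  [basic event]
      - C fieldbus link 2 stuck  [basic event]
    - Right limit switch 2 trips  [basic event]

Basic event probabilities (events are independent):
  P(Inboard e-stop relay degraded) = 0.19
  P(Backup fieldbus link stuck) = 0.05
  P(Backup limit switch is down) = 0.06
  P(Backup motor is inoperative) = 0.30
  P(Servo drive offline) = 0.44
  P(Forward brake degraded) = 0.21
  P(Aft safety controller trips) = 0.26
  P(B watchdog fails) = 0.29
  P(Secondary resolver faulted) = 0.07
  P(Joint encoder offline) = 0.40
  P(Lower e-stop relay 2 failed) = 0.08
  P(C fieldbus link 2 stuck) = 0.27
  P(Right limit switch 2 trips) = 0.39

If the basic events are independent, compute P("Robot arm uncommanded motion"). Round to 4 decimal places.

P(Servo loop down) [OR] = 1 − (1−0.44) × (1−0.21) = 0.557600
P(Controller stage unavailable) [OR] = 1 − (1−0.06) × (1−0.30) × (1−0.557600) = 0.708901
P(E-stop path down) [AND] = 0.19 × 0.05 × 0.708901 = 0.006735
P(Feedback branch inoperative) [AND] = 0.29 × 0.07 = 0.020300
P(Brake chain unavailable) [AND] = 0.40 × 0.08 × 0.27 = 0.008640
P(Safety interlock down) [OR] = 1 − (1−0.26) × (1−0.020300) × (1−0.008640) × (1−0.39) = 0.561584
P(Robot arm uncommanded motion) [OR] = 1 − (1−0.006735) × (1−0.561584) = 0.564537
Rounded to 4 decimal places: P(Robot arm uncommanded motion) ≈ 0.5645.

0.5645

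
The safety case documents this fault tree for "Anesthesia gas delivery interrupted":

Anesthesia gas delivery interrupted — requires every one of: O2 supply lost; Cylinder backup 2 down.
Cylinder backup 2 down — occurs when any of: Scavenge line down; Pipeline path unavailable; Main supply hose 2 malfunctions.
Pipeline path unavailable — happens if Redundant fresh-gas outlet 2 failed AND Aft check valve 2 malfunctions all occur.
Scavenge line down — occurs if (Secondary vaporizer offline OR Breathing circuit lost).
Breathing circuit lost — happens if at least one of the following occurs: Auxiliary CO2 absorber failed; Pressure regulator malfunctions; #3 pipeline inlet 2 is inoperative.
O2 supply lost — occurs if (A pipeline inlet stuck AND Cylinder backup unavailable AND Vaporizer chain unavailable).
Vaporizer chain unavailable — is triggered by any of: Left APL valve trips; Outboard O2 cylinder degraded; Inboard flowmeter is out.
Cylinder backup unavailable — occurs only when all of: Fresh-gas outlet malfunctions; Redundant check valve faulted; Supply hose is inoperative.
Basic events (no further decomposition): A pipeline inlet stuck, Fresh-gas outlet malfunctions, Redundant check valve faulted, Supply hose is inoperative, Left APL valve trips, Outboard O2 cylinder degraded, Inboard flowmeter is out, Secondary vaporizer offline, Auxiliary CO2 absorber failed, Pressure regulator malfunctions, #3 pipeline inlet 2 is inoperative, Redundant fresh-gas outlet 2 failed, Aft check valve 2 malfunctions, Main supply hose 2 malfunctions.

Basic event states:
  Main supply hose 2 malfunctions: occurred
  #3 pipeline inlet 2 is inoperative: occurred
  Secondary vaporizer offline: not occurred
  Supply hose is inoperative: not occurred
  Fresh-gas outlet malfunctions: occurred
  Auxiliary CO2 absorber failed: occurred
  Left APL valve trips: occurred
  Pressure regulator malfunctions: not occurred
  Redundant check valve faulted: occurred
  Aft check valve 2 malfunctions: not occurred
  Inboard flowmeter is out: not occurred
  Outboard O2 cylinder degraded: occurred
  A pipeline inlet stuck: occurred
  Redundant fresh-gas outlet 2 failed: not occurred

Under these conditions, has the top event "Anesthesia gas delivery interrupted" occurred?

No

Cylinder backup unavailable [AND]: Fresh-gas outlet malfunctions=occurs, Redundant check valve faulted=occurs, Supply hose is inoperative=not → not all inputs occur → does not occur.
Vaporizer chain unavailable [OR]: Left APL valve trips=occurs, Outboard O2 cylinder degraded=occurs, Inboard flowmeter is out=not → at least one input occurs → occurs.
O2 supply lost [AND]: A pipeline inlet stuck=occurs, Cylinder backup unavailable=not, Vaporizer chain unavailable=occurs → not all inputs occur → does not occur.
Breathing circuit lost [OR]: Auxiliary CO2 absorber failed=occurs, Pressure regulator malfunctions=not, #3 pipeline inlet 2 is inoperative=occurs → at least one input occurs → occurs.
Scavenge line down [OR]: Secondary vaporizer offline=not, Breathing circuit lost=occurs → at least one input occurs → occurs.
Pipeline path unavailable [AND]: Redundant fresh-gas outlet 2 failed=not, Aft check valve 2 malfunctions=not → not all inputs occur → does not occur.
Cylinder backup 2 down [OR]: Scavenge line down=occurs, Pipeline path unavailable=not, Main supply hose 2 malfunctions=occurs → at least one input occurs → occurs.
Anesthesia gas delivery interrupted [AND]: O2 supply lost=not, Cylinder backup 2 down=occurs → not all inputs occur → does not occur.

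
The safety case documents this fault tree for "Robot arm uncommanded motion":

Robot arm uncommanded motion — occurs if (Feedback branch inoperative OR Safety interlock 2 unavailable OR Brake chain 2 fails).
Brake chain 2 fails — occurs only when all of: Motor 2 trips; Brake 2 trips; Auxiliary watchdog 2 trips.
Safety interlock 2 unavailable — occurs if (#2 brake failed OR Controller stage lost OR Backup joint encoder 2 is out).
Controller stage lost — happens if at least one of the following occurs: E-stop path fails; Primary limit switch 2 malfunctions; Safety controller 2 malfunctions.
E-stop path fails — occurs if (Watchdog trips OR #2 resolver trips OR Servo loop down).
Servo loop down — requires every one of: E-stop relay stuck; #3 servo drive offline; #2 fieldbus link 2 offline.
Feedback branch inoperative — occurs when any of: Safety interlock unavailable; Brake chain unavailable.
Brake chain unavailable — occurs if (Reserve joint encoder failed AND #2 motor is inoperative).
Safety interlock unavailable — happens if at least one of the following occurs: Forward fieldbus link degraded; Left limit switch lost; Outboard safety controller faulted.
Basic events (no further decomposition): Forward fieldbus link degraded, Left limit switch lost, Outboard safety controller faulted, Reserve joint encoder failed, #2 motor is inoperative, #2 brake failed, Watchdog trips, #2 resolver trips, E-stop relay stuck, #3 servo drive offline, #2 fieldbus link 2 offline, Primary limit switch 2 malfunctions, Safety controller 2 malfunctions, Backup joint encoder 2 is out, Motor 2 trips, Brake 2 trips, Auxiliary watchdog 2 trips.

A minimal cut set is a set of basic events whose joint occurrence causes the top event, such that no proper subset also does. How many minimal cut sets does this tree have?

12

Safety interlock unavailable [OR]: union of children's cut sets → 3 cut set(s).
Brake chain unavailable [AND]: one cut set from each child combined → 1 × 1 = 1 cut set(s).
Feedback branch inoperative [OR]: union of children's cut sets → 4 cut set(s).
Servo loop down [AND]: one cut set from each child combined → 1 × 1 × 1 = 1 cut set(s).
E-stop path fails [OR]: union of children's cut sets → 3 cut set(s).
Controller stage lost [OR]: union of children's cut sets → 5 cut set(s).
Safety interlock 2 unavailable [OR]: union of children's cut sets → 7 cut set(s).
Brake chain 2 fails [AND]: one cut set from each child combined → 1 × 1 × 1 = 1 cut set(s).
Robot arm uncommanded motion [OR]: union of children's cut sets → 12 cut set(s).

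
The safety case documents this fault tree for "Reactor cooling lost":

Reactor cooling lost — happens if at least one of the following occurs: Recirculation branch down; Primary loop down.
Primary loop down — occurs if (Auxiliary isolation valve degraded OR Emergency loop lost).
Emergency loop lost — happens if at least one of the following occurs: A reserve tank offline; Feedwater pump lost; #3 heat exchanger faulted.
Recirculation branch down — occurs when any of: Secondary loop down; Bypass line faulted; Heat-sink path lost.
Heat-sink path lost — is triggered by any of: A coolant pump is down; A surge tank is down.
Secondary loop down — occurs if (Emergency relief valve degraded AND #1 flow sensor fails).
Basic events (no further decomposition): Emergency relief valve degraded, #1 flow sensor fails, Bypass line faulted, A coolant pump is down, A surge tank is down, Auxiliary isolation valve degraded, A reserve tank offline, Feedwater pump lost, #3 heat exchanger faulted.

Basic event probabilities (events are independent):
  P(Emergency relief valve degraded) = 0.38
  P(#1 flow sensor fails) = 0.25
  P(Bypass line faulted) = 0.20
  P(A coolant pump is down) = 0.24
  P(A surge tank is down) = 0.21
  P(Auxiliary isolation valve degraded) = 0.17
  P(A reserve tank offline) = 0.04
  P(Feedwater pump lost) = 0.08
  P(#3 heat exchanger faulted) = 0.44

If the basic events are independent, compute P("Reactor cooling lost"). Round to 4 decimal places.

P(Secondary loop down) [AND] = 0.38 × 0.25 = 0.095000
P(Heat-sink path lost) [OR] = 1 − (1−0.24) × (1−0.21) = 0.399600
P(Recirculation branch down) [OR] = 1 − (1−0.095000) × (1−0.20) × (1−0.399600) = 0.565310
P(Emergency loop lost) [OR] = 1 − (1−0.04) × (1−0.08) × (1−0.44) = 0.505408
P(Primary loop down) [OR] = 1 − (1−0.17) × (1−0.505408) = 0.589489
P(Reactor cooling lost) [OR] = 1 − (1−0.565310) × (1−0.589489) = 0.821555
Rounded to 4 decimal places: P(Reactor cooling lost) ≈ 0.8216.

0.8216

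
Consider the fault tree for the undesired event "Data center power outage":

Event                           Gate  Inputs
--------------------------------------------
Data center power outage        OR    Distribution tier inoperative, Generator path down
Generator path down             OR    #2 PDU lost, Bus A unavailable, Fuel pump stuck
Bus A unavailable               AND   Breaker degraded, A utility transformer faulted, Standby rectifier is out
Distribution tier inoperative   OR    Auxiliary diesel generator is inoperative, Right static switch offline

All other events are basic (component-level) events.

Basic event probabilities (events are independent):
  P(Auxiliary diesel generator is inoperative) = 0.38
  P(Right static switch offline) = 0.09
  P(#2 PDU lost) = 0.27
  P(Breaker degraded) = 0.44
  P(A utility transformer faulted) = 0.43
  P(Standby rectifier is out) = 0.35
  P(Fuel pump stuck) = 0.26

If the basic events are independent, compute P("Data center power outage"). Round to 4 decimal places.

0.7154

P(Distribution tier inoperative) [OR] = 1 − (1−0.38) × (1−0.09) = 0.435800
P(Bus A unavailable) [AND] = 0.44 × 0.43 × 0.35 = 0.066220
P(Generator path down) [OR] = 1 − (1−0.27) × (1−0.066220) × (1−0.26) = 0.495572
P(Data center power outage) [OR] = 1 − (1−0.435800) × (1−0.495572) = 0.715402
Rounded to 4 decimal places: P(Data center power outage) ≈ 0.7154.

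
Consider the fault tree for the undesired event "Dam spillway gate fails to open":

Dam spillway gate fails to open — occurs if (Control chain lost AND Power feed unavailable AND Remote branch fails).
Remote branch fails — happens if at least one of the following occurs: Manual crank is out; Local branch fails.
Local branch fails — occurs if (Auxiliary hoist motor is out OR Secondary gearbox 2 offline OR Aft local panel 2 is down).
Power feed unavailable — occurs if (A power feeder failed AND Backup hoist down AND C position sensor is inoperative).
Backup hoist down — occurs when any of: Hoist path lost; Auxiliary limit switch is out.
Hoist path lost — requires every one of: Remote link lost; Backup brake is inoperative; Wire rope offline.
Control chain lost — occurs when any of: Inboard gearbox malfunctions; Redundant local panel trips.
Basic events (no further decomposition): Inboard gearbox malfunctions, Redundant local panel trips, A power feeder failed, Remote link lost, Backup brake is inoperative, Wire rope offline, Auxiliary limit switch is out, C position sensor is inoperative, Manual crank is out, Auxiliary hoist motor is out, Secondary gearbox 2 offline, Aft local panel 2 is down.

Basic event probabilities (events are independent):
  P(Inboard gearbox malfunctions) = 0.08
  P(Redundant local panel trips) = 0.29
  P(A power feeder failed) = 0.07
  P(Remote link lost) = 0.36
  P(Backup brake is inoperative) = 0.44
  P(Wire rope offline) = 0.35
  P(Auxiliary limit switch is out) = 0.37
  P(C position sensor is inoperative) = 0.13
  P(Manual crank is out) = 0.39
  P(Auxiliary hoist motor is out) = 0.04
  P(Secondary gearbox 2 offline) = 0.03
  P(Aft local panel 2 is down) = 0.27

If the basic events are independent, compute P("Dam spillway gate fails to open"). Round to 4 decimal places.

P(Control chain lost) [OR] = 1 − (1−0.08) × (1−0.29) = 0.346800
P(Hoist path lost) [AND] = 0.36 × 0.44 × 0.35 = 0.055440
P(Backup hoist down) [OR] = 1 − (1−0.055440) × (1−0.37) = 0.404927
P(Power feed unavailable) [AND] = 0.07 × 0.404927 × 0.13 = 0.003685
P(Local branch fails) [OR] = 1 − (1−0.04) × (1−0.03) × (1−0.27) = 0.320224
P(Remote branch fails) [OR] = 1 − (1−0.39) × (1−0.320224) = 0.585337
P(Dam spillway gate fails to open) [AND] = 0.346800 × 0.003685 × 0.585337 = 0.000748
Rounded to 4 decimal places: P(Dam spillway gate fails to open) ≈ 0.0007.

0.0007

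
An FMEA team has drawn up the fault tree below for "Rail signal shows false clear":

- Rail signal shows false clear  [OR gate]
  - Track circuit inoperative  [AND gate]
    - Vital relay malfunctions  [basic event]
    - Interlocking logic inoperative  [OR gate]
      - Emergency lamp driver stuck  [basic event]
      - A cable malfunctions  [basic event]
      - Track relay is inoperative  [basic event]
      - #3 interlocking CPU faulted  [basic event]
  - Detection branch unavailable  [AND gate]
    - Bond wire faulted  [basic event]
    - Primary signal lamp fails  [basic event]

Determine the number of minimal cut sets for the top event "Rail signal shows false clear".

5

Interlocking logic inoperative [OR]: union of children's cut sets → 4 cut set(s).
Track circuit inoperative [AND]: one cut set from each child combined → 1 × 4 = 4 cut set(s).
Detection branch unavailable [AND]: one cut set from each child combined → 1 × 1 = 1 cut set(s).
Rail signal shows false clear [OR]: union of children's cut sets → 5 cut set(s).
Minimal cut sets: {Emergency lamp driver stuck, Vital relay malfunctions}; {A cable malfunctions, Vital relay malfunctions}; {Track relay is inoperative, Vital relay malfunctions}; {#3 interlocking CPU faulted, Vital relay malfunctions}; {Bond wire faulted, Primary signal lamp fails}.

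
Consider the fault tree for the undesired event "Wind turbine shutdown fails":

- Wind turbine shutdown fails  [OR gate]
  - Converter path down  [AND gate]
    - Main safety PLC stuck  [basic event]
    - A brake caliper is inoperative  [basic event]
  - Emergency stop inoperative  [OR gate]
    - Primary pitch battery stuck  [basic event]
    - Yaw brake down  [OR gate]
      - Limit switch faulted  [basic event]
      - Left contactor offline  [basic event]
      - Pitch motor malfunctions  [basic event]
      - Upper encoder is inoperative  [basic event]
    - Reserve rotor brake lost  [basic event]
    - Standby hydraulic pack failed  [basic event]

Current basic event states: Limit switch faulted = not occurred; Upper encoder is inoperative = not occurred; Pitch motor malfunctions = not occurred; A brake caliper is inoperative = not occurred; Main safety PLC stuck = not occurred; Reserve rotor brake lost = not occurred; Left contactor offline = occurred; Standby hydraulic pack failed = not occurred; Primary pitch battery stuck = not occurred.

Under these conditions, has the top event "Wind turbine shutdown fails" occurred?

Converter path down [AND]: Main safety PLC stuck=not, A brake caliper is inoperative=not → not all inputs occur → does not occur.
Yaw brake down [OR]: Limit switch faulted=not, Left contactor offline=occurs, Pitch motor malfunctions=not, Upper encoder is inoperative=not → at least one input occurs → occurs.
Emergency stop inoperative [OR]: Primary pitch battery stuck=not, Yaw brake down=occurs, Reserve rotor brake lost=not, Standby hydraulic pack failed=not → at least one input occurs → occurs.
Wind turbine shutdown fails [OR]: Converter path down=not, Emergency stop inoperative=occurs → at least one input occurs → occurs.

Yes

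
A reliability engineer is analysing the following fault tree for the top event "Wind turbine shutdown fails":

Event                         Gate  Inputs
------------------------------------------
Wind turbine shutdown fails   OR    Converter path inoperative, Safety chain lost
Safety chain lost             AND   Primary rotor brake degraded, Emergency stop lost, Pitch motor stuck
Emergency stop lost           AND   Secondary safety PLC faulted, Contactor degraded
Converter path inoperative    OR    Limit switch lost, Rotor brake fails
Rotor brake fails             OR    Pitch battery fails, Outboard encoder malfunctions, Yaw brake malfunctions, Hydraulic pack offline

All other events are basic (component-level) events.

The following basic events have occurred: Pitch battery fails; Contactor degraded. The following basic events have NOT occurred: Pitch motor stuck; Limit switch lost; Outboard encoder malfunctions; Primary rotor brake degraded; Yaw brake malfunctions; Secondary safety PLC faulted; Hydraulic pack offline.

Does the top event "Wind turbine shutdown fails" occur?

Yes

Rotor brake fails [OR]: Pitch battery fails=occurs, Outboard encoder malfunctions=not, Yaw brake malfunctions=not, Hydraulic pack offline=not → at least one input occurs → occurs.
Converter path inoperative [OR]: Limit switch lost=not, Rotor brake fails=occurs → at least one input occurs → occurs.
Emergency stop lost [AND]: Secondary safety PLC faulted=not, Contactor degraded=occurs → not all inputs occur → does not occur.
Safety chain lost [AND]: Primary rotor brake degraded=not, Emergency stop lost=not, Pitch motor stuck=not → not all inputs occur → does not occur.
Wind turbine shutdown fails [OR]: Converter path inoperative=occurs, Safety chain lost=not → at least one input occurs → occurs.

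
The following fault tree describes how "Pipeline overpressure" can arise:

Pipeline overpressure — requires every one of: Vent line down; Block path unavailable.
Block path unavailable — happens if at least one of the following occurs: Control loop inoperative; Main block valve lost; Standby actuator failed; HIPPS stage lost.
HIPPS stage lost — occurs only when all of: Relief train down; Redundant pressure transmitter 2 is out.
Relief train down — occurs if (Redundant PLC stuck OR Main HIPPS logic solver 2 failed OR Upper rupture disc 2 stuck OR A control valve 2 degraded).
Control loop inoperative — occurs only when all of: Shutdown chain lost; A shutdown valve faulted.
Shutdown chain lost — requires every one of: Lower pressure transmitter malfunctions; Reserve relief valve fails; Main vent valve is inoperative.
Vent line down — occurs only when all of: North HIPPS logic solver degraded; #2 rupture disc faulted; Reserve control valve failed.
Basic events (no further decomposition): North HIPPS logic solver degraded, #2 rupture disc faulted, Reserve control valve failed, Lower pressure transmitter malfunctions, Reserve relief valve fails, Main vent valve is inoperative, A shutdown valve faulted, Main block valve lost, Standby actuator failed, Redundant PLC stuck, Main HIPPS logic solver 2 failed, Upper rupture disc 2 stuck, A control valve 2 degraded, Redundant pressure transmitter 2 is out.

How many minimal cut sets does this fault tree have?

Vent line down [AND]: one cut set from each child combined → 1 × 1 × 1 = 1 cut set(s).
Shutdown chain lost [AND]: one cut set from each child combined → 1 × 1 × 1 = 1 cut set(s).
Control loop inoperative [AND]: one cut set from each child combined → 1 × 1 = 1 cut set(s).
Relief train down [OR]: union of children's cut sets → 4 cut set(s).
HIPPS stage lost [AND]: one cut set from each child combined → 4 × 1 = 4 cut set(s).
Block path unavailable [OR]: union of children's cut sets → 7 cut set(s).
Pipeline overpressure [AND]: one cut set from each child combined → 1 × 7 = 7 cut set(s).
Minimal cut sets: {#2 rupture disc faulted, A shutdown valve faulted, Lower pressure transmitter malfunctions, Main vent valve is inoperative, North HIPPS logic solver degraded, Reserve control valve failed, Reserve relief valve fails}; {#2 rupture disc faulted, Main block valve lost, North HIPPS logic solver degraded, Reserve control valve failed}; {#2 rupture disc faulted, North HIPPS logic solver degraded, Reserve control valve failed, Standby actuator failed}; {#2 rupture disc faulted, North HIPPS logic solver degraded, Redundant PLC stuck, Redundant pressure transmitter 2 is out, Reserve control valve failed}; {#2 rupture disc faulted, Main HIPPS logic solver 2 failed, North HIPPS logic solver degraded, Redundant pressure transmitter 2 is out, Reserve control valve failed}; {#2 rupture disc faulted, North HIPPS logic solver degraded, Redundant pressure transmitter 2 is out, Reserve control valve failed, Upper rupture disc 2 stuck}; {#2 rupture disc faulted, A control valve 2 degraded, North HIPPS logic solver degraded, Redundant pressure transmitter 2 is out, Reserve control valve failed}.

7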